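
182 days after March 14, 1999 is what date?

September 12, 1999

Advancing 182 days from March 14, 1999.
March has 31 days, so 31 − 14 = 17 days remain after March 14, 1999; 182 − 17 = 165 left.
April 1999 has 30 days: 165 − 30 = 135 left.
May 1999 has 31 days: 135 − 31 = 104 left.
June 1999 has 30 days: 104 − 30 = 74 left.
July 1999 has 31 days: 74 − 31 = 43 left.
August 1999 has 31 days: 43 − 31 = 12 left.
12 days into September 1999 → September 12, 1999.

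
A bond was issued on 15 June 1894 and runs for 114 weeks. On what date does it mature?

August 21, 1896

Advancing 114 weeks = 798 days from June 15, 1894.
June has 30 days, so 30 − 15 = 15 days remain after June 15, 1894; 798 − 15 = 783 left.
July 1894 has 31 days: 783 − 31 = 752 left.
August 1894 has 31 days: 752 − 31 = 721 left.
September 1894 has 30 days: 721 − 30 = 691 left.
October 1894 has 31 days: 691 − 31 = 660 left.
November 1894 has 30 days: 660 − 30 = 630 left.
December 1894 has 31 days: 630 − 31 = 599 left.
January 1895 has 31 days: 599 − 31 = 568 left.
February 1895 has 28 days (1895 is not a leap year): 568 − 28 = 540 left.
March 1895 has 31 days: 540 − 31 = 509 left.
April 1895 has 30 days: 509 − 30 = 479 left.
May 1895 has 31 days: 479 − 31 = 448 left.
June 1895 has 30 days: 448 − 30 = 418 left.
July 1895 has 31 days: 418 − 31 = 387 left.
August 1895 has 31 days: 387 − 31 = 356 left.
September 1895 has 30 days: 356 − 30 = 326 left.
October 1895 has 31 days: 326 − 31 = 295 left.
November 1895 has 30 days: 295 − 30 = 265 left.
December 1895 has 31 days: 265 − 31 = 234 left.
January 1896 has 31 days: 234 − 31 = 203 left.
February 1896 has 29 days (1896 is a leap year): 203 − 29 = 174 left.
March 1896 has 31 days: 174 − 31 = 143 left.
April 1896 has 30 days: 143 − 30 = 113 left.
May 1896 has 31 days: 113 − 31 = 82 left.
June 1896 has 30 days: 82 − 30 = 52 left.
July 1896 has 31 days: 52 − 31 = 21 left.
21 days into August 1896 → August 21, 1896.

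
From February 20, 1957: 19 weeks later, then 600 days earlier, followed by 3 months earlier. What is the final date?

August 11, 1955

Adding 19 weeks (= 133 days) from February 20, 1957:
February has 28 days, so 28 − 20 = 8 days remain after February 20, 1957; 133 − 8 = 125 left.
March 1957 has 31 days: 125 − 31 = 94 left.
April 1957 has 30 days: 94 − 30 = 64 left.
May 1957 has 31 days: 64 − 31 = 33 left.
June 1957 has 30 days: 33 − 30 = 3 left.
3 days into July 1957 → July 3, 1957.
Going back 600 days from July 3, 1957:
Going back 3 days from July 3, 1957 reaches the end of the previous month; 600 − 3 = 597 left.
June 1957 has 30 days: 597 − 30 = 567 left.
May 1957 has 31 days: 567 − 31 = 536 left.
April 1957 has 30 days: 536 − 30 = 506 left.
March 1957 has 31 days: 506 − 31 = 475 left.
February 1957 has 28 days (1957 is not a leap year): 475 − 28 = 447 left.
January 1957 has 31 days: 447 − 31 = 416 left.
December 1956 has 31 days: 416 − 31 = 385 left.
November 1956 has 30 days: 385 − 30 = 355 left.
October 1956 has 31 days: 355 − 31 = 324 left.
September 1956 has 30 days: 324 − 30 = 294 left.
August 1956 has 31 days: 294 − 31 = 263 left.
July 1956 has 31 days: 263 − 31 = 232 left.
June 1956 has 30 days: 232 − 30 = 202 left.
May 1956 has 31 days: 202 − 31 = 171 left.
April 1956 has 30 days: 171 − 30 = 141 left.
March 1956 has 31 days: 141 − 31 = 110 left.
February 1956 has 29 days (1956 is a leap year): 110 − 29 = 81 left.
January 1956 has 31 days: 81 − 31 = 50 left.
December 1955 has 31 days: 50 − 31 = 19 left.
November 1955 has 30 days; 30 − 19 = 11 → November 11, 1955.
Counting back 3 months from November 11, 1955:
month 11 − 3 = 8 → August 1955.
Day 11 is valid in August, giving August 11, 1955.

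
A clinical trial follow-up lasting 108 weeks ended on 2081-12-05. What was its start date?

Going back 108 weeks = 756 days from December 5, 2081.
Going back 5 days from December 5, 2081 reaches the end of the previous month; 756 − 5 = 751 left.
November 2081 has 30 days: 751 − 30 = 721 left.
October 2081 has 31 days: 721 − 31 = 690 left.
September 2081 has 30 days: 690 − 30 = 660 left.
August 2081 has 31 days: 660 − 31 = 629 left.
July 2081 has 31 days: 629 − 31 = 598 left.
June 2081 has 30 days: 598 − 30 = 568 left.
May 2081 has 31 days: 568 − 31 = 537 left.
April 2081 has 30 days: 537 − 30 = 507 left.
March 2081 has 31 days: 507 − 31 = 476 left.
February 2081 has 28 days (2081 is not a leap year): 476 − 28 = 448 left.
January 2081 has 31 days: 448 − 31 = 417 left.
December 2080 has 31 days: 417 − 31 = 386 left.
November 2080 has 30 days: 386 − 30 = 356 left.
October 2080 has 31 days: 356 − 31 = 325 left.
September 2080 has 30 days: 325 − 30 = 295 left.
August 2080 has 31 days: 295 − 31 = 264 left.
July 2080 has 31 days: 264 − 31 = 233 left.
June 2080 has 30 days: 233 − 30 = 203 left.
May 2080 has 31 days: 203 − 31 = 172 left.
April 2080 has 30 days: 172 − 30 = 142 left.
March 2080 has 31 days: 142 − 31 = 111 left.
February 2080 has 29 days (2080 is a leap year): 111 − 29 = 82 left.
January 2080 has 31 days: 82 − 31 = 51 left.
December 2079 has 31 days: 51 − 31 = 20 left.
November 2079 has 30 days; 30 − 20 = 10 → November 10, 2079.

November 10, 2079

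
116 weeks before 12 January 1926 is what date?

Subtracting 116 weeks = 812 days from January 12, 1926.
Going back 12 days from January 12, 1926 reaches the end of the previous month; 812 − 12 = 800 left.
December 1925 has 31 days: 800 − 31 = 769 left.
November 1925 has 30 days: 769 − 30 = 739 left.
October 1925 has 31 days: 739 − 31 = 708 left.
September 1925 has 30 days: 708 − 30 = 678 left.
August 1925 has 31 days: 678 − 31 = 647 left.
July 1925 has 31 days: 647 − 31 = 616 left.
June 1925 has 30 days: 616 − 30 = 586 left.
May 1925 has 31 days: 586 − 31 = 555 left.
April 1925 has 30 days: 555 − 30 = 525 left.
March 1925 has 31 days: 525 − 31 = 494 left.
February 1925 has 28 days (1925 is not a leap year): 494 − 28 = 466 left.
January 1925 has 31 days: 466 − 31 = 435 left.
December 1924 has 31 days: 435 − 31 = 404 left.
November 1924 has 30 days: 404 − 30 = 374 left.
October 1924 has 31 days: 374 − 31 = 343 left.
September 1924 has 30 days: 343 − 30 = 313 left.
August 1924 has 31 days: 313 − 31 = 282 left.
July 1924 has 31 days: 282 − 31 = 251 left.
June 1924 has 30 days: 251 − 30 = 221 left.
May 1924 has 31 days: 221 − 31 = 190 left.
April 1924 has 30 days: 190 − 30 = 160 left.
March 1924 has 31 days: 160 − 31 = 129 left.
February 1924 has 29 days (1924 is a leap year): 129 − 29 = 100 left.
January 1924 has 31 days: 100 − 31 = 69 left.
December 1923 has 31 days: 69 − 31 = 38 left.
November 1923 has 30 days: 38 − 30 = 8 left.
October 1923 has 31 days; 31 − 8 = 23 → October 23, 1923.

October 23, 1923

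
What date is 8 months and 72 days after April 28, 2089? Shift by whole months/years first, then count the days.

March 10, 2090

Adding 8 months and 72 days from April 28, 2089: first the month/year part, then the days.
month 4 + 8 = 12 → December 2089.
Day 28 is valid in December, giving December 28, 2089.
Now add 72 days from December 28, 2089.
December has 31 days, so 31 − 28 = 3 days remain after December 28, 2089; 72 − 3 = 69 left.
January 2090 has 31 days: 69 − 31 = 38 left.
February 2090 has 28 days (2090 is not a leap year): 38 − 28 = 10 left.
10 days into March 2090 → March 10, 2090.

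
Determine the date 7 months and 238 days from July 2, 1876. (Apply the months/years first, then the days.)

September 28, 1877

Counting forward 7 months and 238 days from July 2, 1876: first the month/year part, then the days.
month 7 + 7 = 14, which is month 2 of year 1877 → February 1877.
Day 2 is valid in February, giving February 2, 1877.
Now add 238 days from February 2, 1877.
February has 28 days, so 28 − 2 = 26 days remain after February 2, 1877; 238 − 26 = 212 left.
March 1877 has 31 days: 212 − 31 = 181 left.
April 1877 has 30 days: 181 − 30 = 151 left.
May 1877 has 31 days: 151 − 31 = 120 left.
June 1877 has 30 days: 120 − 30 = 90 left.
July 1877 has 31 days: 90 − 31 = 59 left.
August 1877 has 31 days: 59 − 31 = 28 left.
28 days into September 1877 → September 28, 1877.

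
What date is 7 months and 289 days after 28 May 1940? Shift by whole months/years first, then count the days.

October 13, 1941

Advancing 7 months and 289 days from May 28, 1940: first the month/year part, then the days.
month 5 + 7 = 12 → December 1940.
Day 28 is valid in December, giving December 28, 1940.
Now add 289 days from December 28, 1940.
December has 31 days, so 31 − 28 = 3 days remain after December 28, 1940; 289 − 3 = 286 left.
January 1941 has 31 days: 286 − 31 = 255 left.
February 1941 has 28 days (1941 is not a leap year): 255 − 28 = 227 left.
March 1941 has 31 days: 227 − 31 = 196 left.
April 1941 has 30 days: 196 − 30 = 166 left.
May 1941 has 31 days: 166 − 31 = 135 left.
June 1941 has 30 days: 135 − 30 = 105 left.
July 1941 has 31 days: 105 − 31 = 74 left.
August 1941 has 31 days: 74 − 31 = 43 left.
September 1941 has 30 days: 43 − 30 = 13 left.
13 days into October 1941 → October 13, 1941.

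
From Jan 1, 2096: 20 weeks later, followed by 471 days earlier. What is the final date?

February 4, 2095

Advancing 20 weeks (= 140 days) from January 1, 2096:
January has 31 days, so 31 − 1 = 30 days remain after January 1, 2096; 140 − 30 = 110 left.
February 2096 has 29 days (2096 is a leap year): 110 − 29 = 81 left.
March 2096 has 31 days: 81 − 31 = 50 left.
April 2096 has 30 days: 50 − 30 = 20 left.
20 days into May 2096 → May 20, 2096.
Counting back 471 days from May 20, 2096:
Going back 20 days from May 20, 2096 reaches the end of the previous month; 471 − 20 = 451 left.
April 2096 has 30 days: 451 − 30 = 421 left.
March 2096 has 31 days: 421 − 31 = 390 left.
February 2096 has 29 days (2096 is a leap year): 390 − 29 = 361 left.
January 2096 has 31 days: 361 − 31 = 330 left.
December 2095 has 31 days: 330 − 31 = 299 left.
November 2095 has 30 days: 299 − 30 = 269 left.
October 2095 has 31 days: 269 − 31 = 238 left.
September 2095 has 30 days: 238 − 30 = 208 left.
August 2095 has 31 days: 208 − 31 = 177 left.
July 2095 has 31 days: 177 − 31 = 146 left.
June 2095 has 30 days: 146 − 30 = 116 left.
May 2095 has 31 days: 116 − 31 = 85 left.
April 2095 has 30 days: 85 − 30 = 55 left.
March 2095 has 31 days: 55 − 31 = 24 left.
February 2095 has 28 days; 28 − 24 = 4 → February 4, 2095.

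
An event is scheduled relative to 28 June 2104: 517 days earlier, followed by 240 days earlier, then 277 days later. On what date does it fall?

Going back 517 days from June 28, 2104:
Going back 28 days from June 28, 2104 reaches the end of the previous month; 517 − 28 = 489 left.
May 2104 has 31 days: 489 − 31 = 458 left.
April 2104 has 30 days: 458 − 30 = 428 left.
March 2104 has 31 days: 428 − 31 = 397 left.
February 2104 has 29 days (2104 is a leap year): 397 − 29 = 368 left.
January 2104 has 31 days: 368 − 31 = 337 left.
December 2103 has 31 days: 337 − 31 = 306 left.
November 2103 has 30 days: 306 − 30 = 276 left.
October 2103 has 31 days: 276 − 31 = 245 left.
September 2103 has 30 days: 245 − 30 = 215 left.
August 2103 has 31 days: 215 − 31 = 184 left.
July 2103 has 31 days: 184 − 31 = 153 left.
June 2103 has 30 days: 153 − 30 = 123 left.
May 2103 has 31 days: 123 − 31 = 92 left.
April 2103 has 30 days: 92 − 30 = 62 left.
March 2103 has 31 days: 62 − 31 = 31 left.
February 2103 has 28 days (2103 is not a leap year): 31 − 28 = 3 left.
January 2103 has 31 days; 31 − 3 = 28 → January 28, 2103.
Subtracting 240 days from January 28, 2103:
Going back 28 days from January 28, 2103 reaches the end of the previous month; 240 − 28 = 212 left.
December 2102 has 31 days: 212 − 31 = 181 left.
November 2102 has 30 days: 181 − 30 = 151 left.
October 2102 has 31 days: 151 − 31 = 120 left.
September 2102 has 30 days: 120 − 30 = 90 left.
August 2102 has 31 days: 90 − 31 = 59 left.
July 2102 has 31 days: 59 − 31 = 28 left.
June 2102 has 30 days; 30 − 28 = 2 → June 2, 2102.
Adding 277 days from June 2, 2102:
June has 30 days, so 30 − 2 = 28 days remain after June 2, 2102; 277 − 28 = 249 left.
July 2102 has 31 days: 249 − 31 = 218 left.
August 2102 has 31 days: 218 − 31 = 187 left.
September 2102 has 30 days: 187 − 30 = 157 left.
October 2102 has 31 days: 157 − 31 = 126 left.
November 2102 has 30 days: 126 − 30 = 96 left.
December 2102 has 31 days: 96 − 31 = 65 left.
January 2103 has 31 days: 65 − 31 = 34 left.
February 2103 has 28 days (2103 is not a leap year): 34 − 28 = 6 left.
6 days into March 2103 → March 6, 2103.

March 6, 2103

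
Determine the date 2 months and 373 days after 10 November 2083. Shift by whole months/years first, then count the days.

Adding 2 months and 373 days from November 10, 2083: first the month/year part, then the days.
month 11 + 2 = 13, which is month 1 of year 2084 → January 2084.
Day 10 is valid in January, giving January 10, 2084.
Now add 373 days from January 10, 2084.
January has 31 days, so 31 − 10 = 21 days remain after January 10, 2084; 373 − 21 = 352 left.
February 2084 has 29 days (2084 is a leap year): 352 − 29 = 323 left.
March 2084 has 31 days: 323 − 31 = 292 left.
April 2084 has 30 days: 292 − 30 = 262 left.
May 2084 has 31 days: 262 − 31 = 231 left.
June 2084 has 30 days: 231 − 30 = 201 left.
July 2084 has 31 days: 201 − 31 = 170 left.
August 2084 has 31 days: 170 − 31 = 139 left.
September 2084 has 30 days: 139 − 30 = 109 left.
October 2084 has 31 days: 109 − 31 = 78 left.
November 2084 has 30 days: 78 − 30 = 48 left.
December 2084 has 31 days: 48 − 31 = 17 left.
17 days into January 2085 → January 17, 2085.

January 17, 2085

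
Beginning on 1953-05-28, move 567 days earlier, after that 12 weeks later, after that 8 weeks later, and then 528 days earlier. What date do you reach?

October 16, 1950

Subtracting 567 days from May 28, 1953:
Going back 28 days from May 28, 1953 reaches the end of the previous month; 567 − 28 = 539 left.
April 1953 has 30 days: 539 − 30 = 509 left.
March 1953 has 31 days: 509 − 31 = 478 left.
February 1953 has 28 days (1953 is not a leap year): 478 − 28 = 450 left.
January 1953 has 31 days: 450 − 31 = 419 left.
December 1952 has 31 days: 419 − 31 = 388 left.
November 1952 has 30 days: 388 − 30 = 358 left.
October 1952 has 31 days: 358 − 31 = 327 left.
September 1952 has 30 days: 327 − 30 = 297 left.
August 1952 has 31 days: 297 − 31 = 266 left.
July 1952 has 31 days: 266 − 31 = 235 left.
June 1952 has 30 days: 235 − 30 = 205 left.
May 1952 has 31 days: 205 − 31 = 174 left.
April 1952 has 30 days: 174 − 30 = 144 left.
March 1952 has 31 days: 144 − 31 = 113 left.
February 1952 has 29 days (1952 is a leap year): 113 − 29 = 84 left.
January 1952 has 31 days: 84 − 31 = 53 left.
December 1951 has 31 days: 53 − 31 = 22 left.
November 1951 has 30 days; 30 − 22 = 8 → November 8, 1951.
Counting forward 12 weeks (= 84 days) from November 8, 1951:
November has 30 days, so 30 − 8 = 22 days remain after November 8, 1951; 84 − 22 = 62 left.
December 1951 has 31 days: 62 − 31 = 31 left.
31 days into January 1952 → January 31, 1952.
Adding 8 weeks (= 56 days) from January 31, 1952:
January has 31 days, so 31 − 31 = 0 days remain after January 31, 1952; 56 − 0 = 56 left.
February 1952 has 29 days (1952 is a leap year): 56 − 29 = 27 left.
27 days into March 1952 → March 27, 1952.
Subtracting 528 days from March 27, 1952:
Going back 27 days from March 27, 1952 reaches the end of the previous month; 528 − 27 = 501 left.
February 1952 has 29 days (1952 is a leap year): 501 − 29 = 472 left.
January 1952 has 31 days: 472 − 31 = 441 left.
December 1951 has 31 days: 441 − 31 = 410 left.
November 1951 has 30 days: 410 − 30 = 380 left.
October 1951 has 31 days: 380 − 31 = 349 left.
September 1951 has 30 days: 349 − 30 = 319 left.
August 1951 has 31 days: 319 − 31 = 288 left.
July 1951 has 31 days: 288 − 31 = 257 left.
June 1951 has 30 days: 257 − 30 = 227 left.
May 1951 has 31 days: 227 − 31 = 196 left.
April 1951 has 30 days: 196 − 30 = 166 left.
March 1951 has 31 days: 166 − 31 = 135 left.
February 1951 has 28 days (1951 is not a leap year): 135 − 28 = 107 left.
January 1951 has 31 days: 107 − 31 = 76 left.
December 1950 has 31 days: 76 − 31 = 45 left.
November 1950 has 30 days: 45 − 30 = 15 left.
October 1950 has 31 days; 31 − 15 = 16 → October 16, 1950.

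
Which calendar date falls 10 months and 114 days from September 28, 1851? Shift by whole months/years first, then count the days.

November 19, 1852

Counting forward 10 months and 114 days from September 28, 1851: first the month/year part, then the days.
month 9 + 10 = 19, which is month 7 of year 1852 → July 1852.
Day 28 is valid in July, giving July 28, 1852.
Now add 114 days from July 28, 1852.
July has 31 days, so 31 − 28 = 3 days remain after July 28, 1852; 114 − 3 = 111 left.
August 1852 has 31 days: 111 − 31 = 80 left.
September 1852 has 30 days: 80 − 30 = 50 left.
October 1852 has 31 days: 50 − 31 = 19 left.
19 days into November 1852 → November 19, 1852.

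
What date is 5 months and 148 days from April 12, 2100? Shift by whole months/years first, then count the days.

Counting forward 5 months and 148 days from April 12, 2100: first the month/year part, then the days.
month 4 + 5 = 9 → September 2100.
Day 12 is valid in September, giving September 12, 2100.
Now add 148 days from September 12, 2100.
September has 30 days, so 30 − 12 = 18 days remain after September 12, 2100; 148 − 18 = 130 left.
October 2100 has 31 days: 130 − 31 = 99 left.
November 2100 has 30 days: 99 − 30 = 69 left.
December 2100 has 31 days: 69 − 31 = 38 left.
January 2101 has 31 days: 38 − 31 = 7 left.
7 days into February 2101 → February 7, 2101.

February 7, 2101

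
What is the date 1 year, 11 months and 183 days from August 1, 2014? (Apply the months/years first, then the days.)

Counting forward 1 year, 11 months and 183 days from August 1, 2014: first the month/year part, then the days.
+1 year → 2015; month 8 + 11 = 19, which is month 7 of year 2016 → July 2016.
Day 1 is valid in July, giving July 1, 2016.
Now add 183 days from July 1, 2016.
July has 31 days, so 31 − 1 = 30 days remain after July 1, 2016; 183 − 30 = 153 left.
August 2016 has 31 days: 153 − 31 = 122 left.
September 2016 has 30 days: 122 − 30 = 92 left.
October 2016 has 31 days: 92 − 31 = 61 left.
November 2016 has 30 days: 61 − 30 = 31 left.
31 days into December 2016 → December 31, 2016.

December 31, 2016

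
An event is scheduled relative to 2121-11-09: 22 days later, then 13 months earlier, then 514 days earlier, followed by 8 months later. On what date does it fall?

February 6, 2120

Advancing 22 days from November 9, 2121:
November has 30 days, so 30 − 9 = 21 days remain after November 9, 2121; 22 − 21 = 1 left.
1 day into December 2121 → December 1, 2121.
Subtracting 13 months from December 1, 2121:
month 12 − 13 = -1, which is month 11 of year 2120 → November 2120.
Day 1 is valid in November, giving November 1, 2120.
Counting back 514 days from November 1, 2120:
Going back 1 day from November 1, 2120 reaches the end of the previous month; 514 − 1 = 513 left.
October 2120 has 31 days: 513 − 31 = 482 left.
September 2120 has 30 days: 482 − 30 = 452 left.
August 2120 has 31 days: 452 − 31 = 421 left.
July 2120 has 31 days: 421 − 31 = 390 left.
June 2120 has 30 days: 390 − 30 = 360 left.
May 2120 has 31 days: 360 − 31 = 329 left.
April 2120 has 30 days: 329 − 30 = 299 left.
March 2120 has 31 days: 299 − 31 = 268 left.
February 2120 has 29 days (2120 is a leap year): 268 − 29 = 239 left.
January 2120 has 31 days: 239 − 31 = 208 left.
December 2119 has 31 days: 208 − 31 = 177 left.
November 2119 has 30 days: 177 − 30 = 147 left.
October 2119 has 31 days: 147 − 31 = 116 left.
September 2119 has 30 days: 116 − 30 = 86 left.
August 2119 has 31 days: 86 − 31 = 55 left.
July 2119 has 31 days: 55 − 31 = 24 left.
June 2119 has 30 days; 30 − 24 = 6 → June 6, 2119.
Counting forward 8 months from June 6, 2119:
month 6 + 8 = 14, which is month 2 of year 2120 → February 2120.
Day 6 is valid in February, giving February 6, 2120.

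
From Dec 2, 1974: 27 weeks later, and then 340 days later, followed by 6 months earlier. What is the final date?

November 14, 1975

Counting forward 27 weeks (= 189 days) from December 2, 1974:
December has 31 days, so 31 − 2 = 29 days remain after December 2, 1974; 189 − 29 = 160 left.
January 1975 has 31 days: 160 − 31 = 129 left.
February 1975 has 28 days (1975 is not a leap year): 129 − 28 = 101 left.
March 1975 has 31 days: 101 − 31 = 70 left.
April 1975 has 30 days: 70 − 30 = 40 left.
May 1975 has 31 days: 40 − 31 = 9 left.
9 days into June 1975 → June 9, 1975.
Advancing 340 days from June 9, 1975:
June has 30 days, so 30 − 9 = 21 days remain after June 9, 1975; 340 − 21 = 319 left.
July 1975 has 31 days: 319 − 31 = 288 left.
August 1975 has 31 days: 288 − 31 = 257 left.
September 1975 has 30 days: 257 − 30 = 227 left.
October 1975 has 31 days: 227 − 31 = 196 left.
November 1975 has 30 days: 196 − 30 = 166 left.
December 1975 has 31 days: 166 − 31 = 135 left.
January 1976 has 31 days: 135 − 31 = 104 left.
February 1976 has 29 days (1976 is a leap year): 104 − 29 = 75 left.
March 1976 has 31 days: 75 − 31 = 44 left.
April 1976 has 30 days: 44 − 30 = 14 left.
14 days into May 1976 → May 14, 1976.
Subtracting 6 months from May 14, 1976:
month 5 − 6 = -1, which is month 11 of year 1975 → November 1975.
Day 14 is valid in November, giving November 14, 1975.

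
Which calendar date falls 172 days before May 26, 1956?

December 6, 1955

Subtracting 172 days from May 26, 1956.
Going back 26 days from May 26, 1956 reaches the end of the previous month; 172 − 26 = 146 left.
April 1956 has 30 days: 146 − 30 = 116 left.
March 1956 has 31 days: 116 − 31 = 85 left.
February 1956 has 29 days (1956 is a leap year): 85 − 29 = 56 left.
January 1956 has 31 days: 56 − 31 = 25 left.
December 1955 has 31 days; 31 − 25 = 6 → December 6, 1955.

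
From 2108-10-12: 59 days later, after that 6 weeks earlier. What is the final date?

Adding 59 days from October 12, 2108:
October has 31 days, so 31 − 12 = 19 days remain after October 12, 2108; 59 − 19 = 40 left.
November 2108 has 30 days: 40 − 30 = 10 left.
10 days into December 2108 → December 10, 2108.
Subtracting 6 weeks (= 42 days) from December 10, 2108:
Going back 10 days from December 10, 2108 reaches the end of the previous month; 42 − 10 = 32 left.
November 2108 has 30 days: 32 − 30 = 2 left.
October 2108 has 31 days; 31 − 2 = 29 → October 29, 2108.

October 29, 2108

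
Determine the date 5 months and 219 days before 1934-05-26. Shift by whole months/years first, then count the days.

Counting back 5 months and 219 days from May 26, 1934: first the month/year part, then the days.
month 5 − 5 = 0, which is month 12 of year 1933 → December 1933.
Day 26 is valid in December, giving December 26, 1933.
Now subtract 219 days from December 26, 1933.
Going back 26 days from December 26, 1933 reaches the end of the previous month; 219 − 26 = 193 left.
November 1933 has 30 days: 193 − 30 = 163 left.
October 1933 has 31 days: 163 − 31 = 132 left.
September 1933 has 30 days: 132 − 30 = 102 left.
August 1933 has 31 days: 102 − 31 = 71 left.
July 1933 has 31 days: 71 − 31 = 40 left.
June 1933 has 30 days: 40 − 30 = 10 left.
May 1933 has 31 days; 31 − 10 = 21 → May 21, 1933.

May 21, 1933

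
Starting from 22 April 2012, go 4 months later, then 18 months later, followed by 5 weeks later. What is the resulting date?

Counting forward 4 months from April 22, 2012:
month 4 + 4 = 8 → August 2012.
Day 22 is valid in August, giving August 22, 2012.
Adding 18 months from August 22, 2012:
month 8 + 18 = 26, which is month 2 of year 2014 → February 2014.
Day 22 is valid in February, giving February 22, 2014.
Counting forward 5 weeks (= 35 days) from February 22, 2014:
February has 28 days, so 28 − 22 = 6 days remain after February 22, 2014; 35 − 6 = 29 left.
29 days into March 2014 → March 29, 2014.

March 29, 2014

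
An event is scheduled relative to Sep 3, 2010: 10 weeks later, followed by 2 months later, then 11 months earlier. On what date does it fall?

Advancing 10 weeks (= 70 days) from September 3, 2010:
September has 30 days, so 30 − 3 = 27 days remain after September 3, 2010; 70 − 27 = 43 left.
October 2010 has 31 days: 43 − 31 = 12 left.
12 days into November 2010 → November 12, 2010.
Advancing 2 months from November 12, 2010:
month 11 + 2 = 13, which is month 1 of year 2011 → January 2011.
Day 12 is valid in January, giving January 12, 2011.
Going back 11 months from January 12, 2011:
month 1 − 11 = -10, which is month 2 of year 2010 → February 2010.
Day 12 is valid in February, giving February 12, 2010.

February 12, 2010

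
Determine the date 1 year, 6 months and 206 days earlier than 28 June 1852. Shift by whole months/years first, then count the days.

Going back 1 year, 6 months and 206 days from June 28, 1852: first the month/year part, then the days.
-1 year → 1851; month 6 − 6 = 0, which is month 12 of year 1850 → December 1850.
Day 28 is valid in December, giving December 28, 1850.
Now subtract 206 days from December 28, 1850.
Going back 28 days from December 28, 1850 reaches the end of the previous month; 206 − 28 = 178 left.
November 1850 has 30 days: 178 − 30 = 148 left.
October 1850 has 31 days: 148 − 31 = 117 left.
September 1850 has 30 days: 117 − 30 = 87 left.
August 1850 has 31 days: 87 − 31 = 56 left.
July 1850 has 31 days: 56 − 31 = 25 left.
June 1850 has 30 days; 30 − 25 = 5 → June 5, 1850.

June 5, 1850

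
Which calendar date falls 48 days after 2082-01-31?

Advancing 48 days from January 31, 2082.
January has 31 days, so 31 − 31 = 0 days remain after January 31, 2082; 48 − 0 = 48 left.
February 2082 has 28 days (2082 is not a leap year): 48 − 28 = 20 left.
20 days into March 2082 → March 20, 2082.

March 20, 2082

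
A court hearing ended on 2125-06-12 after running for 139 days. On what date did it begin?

January 24, 2125

Going back 139 days from June 12, 2125.
Going back 12 days from June 12, 2125 reaches the end of the previous month; 139 − 12 = 127 left.
May 2125 has 31 days: 127 − 31 = 96 left.
April 2125 has 30 days: 96 − 30 = 66 left.
March 2125 has 31 days: 66 − 31 = 35 left.
February 2125 has 28 days (2125 is not a leap year): 35 − 28 = 7 left.
January 2125 has 31 days; 31 − 7 = 24 → January 24, 2125.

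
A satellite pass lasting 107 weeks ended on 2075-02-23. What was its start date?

Subtracting 107 weeks = 749 days from February 23, 2075.
Going back 23 days from February 23, 2075 reaches the end of the previous month; 749 − 23 = 726 left.
January 2075 has 31 days: 726 − 31 = 695 left.
December 2074 has 31 days: 695 − 31 = 664 left.
November 2074 has 30 days: 664 − 30 = 634 left.
October 2074 has 31 days: 634 − 31 = 603 left.
September 2074 has 30 days: 603 − 30 = 573 left.
August 2074 has 31 days: 573 − 31 = 542 left.
July 2074 has 31 days: 542 − 31 = 511 left.
June 2074 has 30 days: 511 − 30 = 481 left.
May 2074 has 31 days: 481 − 31 = 450 left.
April 2074 has 30 days: 450 − 30 = 420 left.
March 2074 has 31 days: 420 − 31 = 389 left.
February 2074 has 28 days (2074 is not a leap year): 389 − 28 = 361 left.
January 2074 has 31 days: 361 − 31 = 330 left.
December 2073 has 31 days: 330 − 31 = 299 left.
November 2073 has 30 days: 299 − 30 = 269 left.
October 2073 has 31 days: 269 − 31 = 238 left.
September 2073 has 30 days: 238 − 30 = 208 left.
August 2073 has 31 days: 208 − 31 = 177 left.
July 2073 has 31 days: 177 − 31 = 146 left.
June 2073 has 30 days: 146 − 30 = 116 left.
May 2073 has 31 days: 116 − 31 = 85 left.
April 2073 has 30 days: 85 − 30 = 55 left.
March 2073 has 31 days: 55 − 31 = 24 left.
February 2073 has 28 days; 28 − 24 = 4 → February 4, 2073.

February 4, 2073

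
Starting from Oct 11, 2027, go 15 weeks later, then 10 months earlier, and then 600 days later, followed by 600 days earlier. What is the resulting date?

March 24, 2027

Advancing 15 weeks (= 105 days) from October 11, 2027:
October has 31 days, so 31 − 11 = 20 days remain after October 11, 2027; 105 − 20 = 85 left.
November 2027 has 30 days: 85 − 30 = 55 left.
December 2027 has 31 days: 55 − 31 = 24 left.
24 days into January 2028 → January 24, 2028.
Going back 10 months from January 24, 2028:
month 1 − 10 = -9, which is month 3 of year 2027 → March 2027.
Day 24 is valid in March, giving March 24, 2027.
Counting forward 600 days from March 24, 2027:
March has 31 days, so 31 − 24 = 7 days remain after March 24, 2027; 600 − 7 = 593 left.
April 2027 has 30 days: 593 − 30 = 563 left.
May 2027 has 31 days: 563 − 31 = 532 left.
June 2027 has 30 days: 532 − 30 = 502 left.
July 2027 has 31 days: 502 − 31 = 471 left.
August 2027 has 31 days: 471 − 31 = 440 left.
September 2027 has 30 days: 440 − 30 = 410 left.
October 2027 has 31 days: 410 − 31 = 379 left.
November 2027 has 30 days: 379 − 30 = 349 left.
December 2027 has 31 days: 349 − 31 = 318 left.
January 2028 has 31 days: 318 − 31 = 287 left.
February 2028 has 29 days (2028 is a leap year): 287 − 29 = 258 left.
March 2028 has 31 days: 258 − 31 = 227 left.
April 2028 has 30 days: 227 − 30 = 197 left.
May 2028 has 31 days: 197 − 31 = 166 left.
June 2028 has 30 days: 166 − 30 = 136 left.
July 2028 has 31 days: 136 − 31 = 105 left.
August 2028 has 31 days: 105 − 31 = 74 left.
September 2028 has 30 days: 74 − 30 = 44 left.
October 2028 has 31 days: 44 − 31 = 13 left.
13 days into November 2028 → November 13, 2028.
Counting back 600 days from November 13, 2028:
Going back 13 days from November 13, 2028 reaches the end of the previous month; 600 − 13 = 587 left.
October 2028 has 31 days: 587 − 31 = 556 left.
September 2028 has 30 days: 556 − 30 = 526 left.
August 2028 has 31 days: 526 − 31 = 495 left.
July 2028 has 31 days: 495 − 31 = 464 left.
June 2028 has 30 days: 464 − 30 = 434 left.
May 2028 has 31 days: 434 − 31 = 403 left.
April 2028 has 30 days: 403 − 30 = 373 left.
March 2028 has 31 days: 373 − 31 = 342 left.
February 2028 has 29 days (2028 is a leap year): 342 − 29 = 313 left.
January 2028 has 31 days: 313 − 31 = 282 left.
December 2027 has 31 days: 282 − 31 = 251 left.
November 2027 has 30 days: 251 − 30 = 221 left.
October 2027 has 31 days: 221 − 31 = 190 left.
September 2027 has 30 days: 190 − 30 = 160 left.
August 2027 has 31 days: 160 − 31 = 129 left.
July 2027 has 31 days: 129 − 31 = 98 left.
June 2027 has 30 days: 98 − 30 = 68 left.
May 2027 has 31 days: 68 − 31 = 37 left.
April 2027 has 30 days: 37 − 30 = 7 left.
March 2027 has 31 days; 31 − 7 = 24 → March 24, 2027.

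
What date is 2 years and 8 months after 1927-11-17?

July 17, 1930

Advancing 2 years and 8 months from November 17, 1927.
+2 years → 1929; month 11 + 8 = 19, which is month 7 of year 1930 → July 1930.
Day 17 is valid in July, giving July 17, 1930.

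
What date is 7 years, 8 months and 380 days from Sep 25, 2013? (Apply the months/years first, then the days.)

Counting forward 7 years, 8 months and 380 days from September 25, 2013: first the month/year part, then the days.
+7 years → 2020; month 9 + 8 = 17, which is month 5 of year 2021 → May 2021.
Day 25 is valid in May, giving May 25, 2021.
Now add 380 days from May 25, 2021.
May has 31 days, so 31 − 25 = 6 days remain after May 25, 2021; 380 − 6 = 374 left.
June 2021 has 30 days: 374 − 30 = 344 left.
July 2021 has 31 days: 344 − 31 = 313 left.
August 2021 has 31 days: 313 − 31 = 282 left.
September 2021 has 30 days: 282 − 30 = 252 left.
October 2021 has 31 days: 252 − 31 = 221 left.
November 2021 has 30 days: 221 − 30 = 191 left.
December 2021 has 31 days: 191 − 31 = 160 left.
January 2022 has 31 days: 160 − 31 = 129 left.
February 2022 has 28 days (2022 is not a leap year): 129 − 28 = 101 left.
March 2022 has 31 days: 101 − 31 = 70 left.
April 2022 has 30 days: 70 − 30 = 40 left.
May 2022 has 31 days: 40 − 31 = 9 left.
9 days into June 2022 → June 9, 2022.

June 9, 2022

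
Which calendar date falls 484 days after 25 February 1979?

June 23, 1980

Adding 484 days from February 25, 1979.
February has 28 days, so 28 − 25 = 3 days remain after February 25, 1979; 484 − 3 = 481 left.
March 1979 has 31 days: 481 − 31 = 450 left.
April 1979 has 30 days: 450 − 30 = 420 left.
May 1979 has 31 days: 420 − 31 = 389 left.
June 1979 has 30 days: 389 − 30 = 359 left.
July 1979 has 31 days: 359 − 31 = 328 left.
August 1979 has 31 days: 328 − 31 = 297 left.
September 1979 has 30 days: 297 − 30 = 267 left.
October 1979 has 31 days: 267 − 31 = 236 left.
November 1979 has 30 days: 236 − 30 = 206 left.
December 1979 has 31 days: 206 − 31 = 175 left.
January 1980 has 31 days: 175 − 31 = 144 left.
February 1980 has 29 days (1980 is a leap year): 144 − 29 = 115 left.
March 1980 has 31 days: 115 − 31 = 84 left.
April 1980 has 30 days: 84 − 30 = 54 left.
May 1980 has 31 days: 54 − 31 = 23 left.
23 days into June 1980 → June 23, 1980.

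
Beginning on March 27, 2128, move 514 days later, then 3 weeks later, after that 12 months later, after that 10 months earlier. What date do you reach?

Counting forward 514 days from March 27, 2128:
March has 31 days, so 31 − 27 = 4 days remain after March 27, 2128; 514 − 4 = 510 left.
April 2128 has 30 days: 510 − 30 = 480 left.
May 2128 has 31 days: 480 − 31 = 449 left.
June 2128 has 30 days: 449 − 30 = 419 left.
July 2128 has 31 days: 419 − 31 = 388 left.
August 2128 has 31 days: 388 − 31 = 357 left.
September 2128 has 30 days: 357 − 30 = 327 left.
October 2128 has 31 days: 327 − 31 = 296 left.
November 2128 has 30 days: 296 − 30 = 266 left.
December 2128 has 31 days: 266 − 31 = 235 left.
January 2129 has 31 days: 235 − 31 = 204 left.
February 2129 has 28 days (2129 is not a leap year): 204 − 28 = 176 left.
March 2129 has 31 days: 176 − 31 = 145 left.
April 2129 has 30 days: 145 − 30 = 115 left.
May 2129 has 31 days: 115 − 31 = 84 left.
June 2129 has 30 days: 84 − 30 = 54 left.
July 2129 has 31 days: 54 − 31 = 23 left.
23 days into August 2129 → August 23, 2129.
Adding 3 weeks (= 21 days) from August 23, 2129:
August has 31 days, so 31 − 23 = 8 days remain after August 23, 2129; 21 − 8 = 13 left.
13 days into September 2129 → September 13, 2129.
Counting forward 12 months from September 13, 2129:
month 9 + 12 = 21, which is month 9 of year 2130 → September 2130.
Day 13 is valid in September, giving September 13, 2130.
Going back 10 months from September 13, 2130:
month 9 − 10 = -1, which is month 11 of year 2129 → November 2129.
Day 13 is valid in November, giving November 13, 2129.

November 13, 2129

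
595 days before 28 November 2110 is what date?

April 12, 2109

Subtracting 595 days from November 28, 2110.
Going back 28 days from November 28, 2110 reaches the end of the previous month; 595 − 28 = 567 left.
October 2110 has 31 days: 567 − 31 = 536 left.
September 2110 has 30 days: 536 − 30 = 506 left.
August 2110 has 31 days: 506 − 31 = 475 left.
July 2110 has 31 days: 475 − 31 = 444 left.
June 2110 has 30 days: 444 − 30 = 414 left.
May 2110 has 31 days: 414 − 31 = 383 left.
April 2110 has 30 days: 383 − 30 = 353 left.
March 2110 has 31 days: 353 − 31 = 322 left.
February 2110 has 28 days (2110 is not a leap year): 322 − 28 = 294 left.
January 2110 has 31 days: 294 − 31 = 263 left.
December 2109 has 31 days: 263 − 31 = 232 left.
November 2109 has 30 days: 232 − 30 = 202 left.
October 2109 has 31 days: 202 − 31 = 171 left.
September 2109 has 30 days: 171 − 30 = 141 left.
August 2109 has 31 days: 141 − 31 = 110 left.
July 2109 has 31 days: 110 − 31 = 79 left.
June 2109 has 30 days: 79 − 30 = 49 left.
May 2109 has 31 days: 49 − 31 = 18 left.
April 2109 has 30 days; 30 − 18 = 12 → April 12, 2109.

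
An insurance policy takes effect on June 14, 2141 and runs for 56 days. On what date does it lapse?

August 9, 2141

Advancing 56 days from June 14, 2141.
June has 30 days, so 30 − 14 = 16 days remain after June 14, 2141; 56 − 16 = 40 left.
July 2141 has 31 days: 40 − 31 = 9 left.
9 days into August 2141 → August 9, 2141.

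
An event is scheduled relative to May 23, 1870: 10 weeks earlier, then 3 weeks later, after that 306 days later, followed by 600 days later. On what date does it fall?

September 26, 1872

Subtracting 10 weeks (= 70 days) from May 23, 1870:
Going back 23 days from May 23, 1870 reaches the end of the previous month; 70 − 23 = 47 left.
April 1870 has 30 days: 47 − 30 = 17 left.
March 1870 has 31 days; 31 − 17 = 14 → March 14, 1870.
Counting forward 3 weeks (= 21 days) from March 14, 1870:
March has 31 days, so 31 − 14 = 17 days remain after March 14, 1870; 21 − 17 = 4 left.
4 days into April 1870 → April 4, 1870.
Counting forward 306 days from April 4, 1870:
April has 30 days, so 30 − 4 = 26 days remain after April 4, 1870; 306 − 26 = 280 left.
May 1870 has 31 days: 280 − 31 = 249 left.
June 1870 has 30 days: 249 − 30 = 219 left.
July 1870 has 31 days: 219 − 31 = 188 left.
August 1870 has 31 days: 188 − 31 = 157 left.
September 1870 has 30 days: 157 − 30 = 127 left.
October 1870 has 31 days: 127 − 31 = 96 left.
November 1870 has 30 days: 96 − 30 = 66 left.
December 1870 has 31 days: 66 − 31 = 35 left.
January 1871 has 31 days: 35 − 31 = 4 left.
4 days into February 1871 → February 4, 1871.
Adding 600 days from February 4, 1871:
February has 28 days, so 28 − 4 = 24 days remain after February 4, 1871; 600 − 24 = 576 left.
March 1871 has 31 days: 576 − 31 = 545 left.
April 1871 has 30 days: 545 − 30 = 515 left.
May 1871 has 31 days: 515 − 31 = 484 left.
June 1871 has 30 days: 484 − 30 = 454 left.
July 1871 has 31 days: 454 − 31 = 423 left.
August 1871 has 31 days: 423 − 31 = 392 left.
September 1871 has 30 days: 392 − 30 = 362 left.
October 1871 has 31 days: 362 − 31 = 331 left.
November 1871 has 30 days: 331 − 30 = 301 left.
December 1871 has 31 days: 301 − 31 = 270 left.
January 1872 has 31 days: 270 − 31 = 239 left.
February 1872 has 29 days (1872 is a leap year): 239 − 29 = 210 left.
March 1872 has 31 days: 210 − 31 = 179 left.
April 1872 has 30 days: 179 − 30 = 149 left.
May 1872 has 31 days: 149 − 31 = 118 left.
June 1872 has 30 days: 118 − 30 = 88 left.
July 1872 has 31 days: 88 − 31 = 57 left.
August 1872 has 31 days: 57 − 31 = 26 left.
26 days into September 1872 → September 26, 1872.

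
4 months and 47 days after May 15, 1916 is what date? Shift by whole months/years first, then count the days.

November 1, 1916

Adding 4 months and 47 days from May 15, 1916: first the month/year part, then the days.
month 5 + 4 = 9 → September 1916.
Day 15 is valid in September, giving September 15, 1916.
Now add 47 days from September 15, 1916.
September has 30 days, so 30 − 15 = 15 days remain after September 15, 1916; 47 − 15 = 32 left.
October 1916 has 31 days: 32 − 31 = 1 left.
1 day into November 1916 → November 1, 1916.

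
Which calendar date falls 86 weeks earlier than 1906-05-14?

Going back 86 weeks = 602 days from May 14, 1906.
Going back 14 days from May 14, 1906 reaches the end of the previous month; 602 − 14 = 588 left.
April 1906 has 30 days: 588 − 30 = 558 left.
March 1906 has 31 days: 558 − 31 = 527 left.
February 1906 has 28 days (1906 is not a leap year): 527 − 28 = 499 left.
January 1906 has 31 days: 499 − 31 = 468 left.
December 1905 has 31 days: 468 − 31 = 437 left.
November 1905 has 30 days: 437 − 30 = 407 left.
October 1905 has 31 days: 407 − 31 = 376 left.
September 1905 has 30 days: 376 − 30 = 346 left.
August 1905 has 31 days: 346 − 31 = 315 left.
July 1905 has 31 days: 315 − 31 = 284 left.
June 1905 has 30 days: 284 − 30 = 254 left.
May 1905 has 31 days: 254 − 31 = 223 left.
April 1905 has 30 days: 223 − 30 = 193 left.
March 1905 has 31 days: 193 − 31 = 162 left.
February 1905 has 28 days (1905 is not a leap year): 162 − 28 = 134 left.
January 1905 has 31 days: 134 − 31 = 103 left.
December 1904 has 31 days: 103 − 31 = 72 left.
November 1904 has 30 days: 72 − 30 = 42 left.
October 1904 has 31 days: 42 − 31 = 11 left.
September 1904 has 30 days; 30 − 11 = 19 → September 19, 1904.

September 19, 1904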